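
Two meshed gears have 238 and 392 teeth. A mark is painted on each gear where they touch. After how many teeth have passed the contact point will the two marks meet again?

6664 teeth

We need the least common multiple of the intervals.
238 = 2 × 7 × 17
392 = 2^3 × 7^2
LCM(238, 392) = 2^3 × 7^2 × 17 = 6664.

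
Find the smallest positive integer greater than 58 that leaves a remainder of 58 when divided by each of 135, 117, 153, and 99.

328243

N − 58 must be a common multiple of 135, 117, 153, and 99.
135 = 3^3 × 5
117 = 3^2 × 13
153 = 3^2 × 17
99 = 3^2 × 11
LCM(135, 117, 153, 99) = 3^3 × 5 × 11 × 13 × 17 = 328185.
Smallest N > 58 is LCM + 58 = 328185 + 58 = 328243.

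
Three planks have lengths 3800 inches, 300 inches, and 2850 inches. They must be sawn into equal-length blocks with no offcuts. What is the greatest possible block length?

50 inches

This is the greatest common divisor of 3800, 300, and 2850.
3800 = 2^3 × 5^2 × 19
300 = 2^2 × 3 × 5^2
2850 = 2 × 3 × 5^2 × 19
gcd(3800, 300, 2850) = 2 × 5^2 = 50.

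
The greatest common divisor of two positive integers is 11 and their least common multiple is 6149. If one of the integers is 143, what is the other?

473

For two integers, gcd × lcm = product, so the other is (11 × 6149) / 143 = 67639 / 143 = 473.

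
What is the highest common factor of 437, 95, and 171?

437 = 19 × 23
95 = 5 × 19
171 = 3^2 × 19
gcd(437, 95, 171) = 19.

19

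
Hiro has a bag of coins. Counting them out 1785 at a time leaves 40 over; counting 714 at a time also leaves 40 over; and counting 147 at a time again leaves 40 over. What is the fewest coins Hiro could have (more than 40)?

N − 40 must be a common multiple of 1785, 714, and 147.
1785 = 3 × 5 × 7 × 17
714 = 2 × 3 × 7 × 17
147 = 3 × 7^2
LCM(1785, 714, 147) = 2 × 3 × 5 × 7^2 × 17 = 24990.
Smallest N > 40 is LCM + 40 = 24990 + 40 = 25030.

25030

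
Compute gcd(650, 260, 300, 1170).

650 = 2 × 5^2 × 13
260 = 2^2 × 5 × 13
300 = 2^2 × 3 × 5^2
1170 = 2 × 3^2 × 5 × 13
gcd(650, 260, 300, 1170) = 2 × 5 = 10.

10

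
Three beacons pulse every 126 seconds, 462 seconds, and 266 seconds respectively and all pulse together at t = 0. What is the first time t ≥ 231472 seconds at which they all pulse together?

Joint pulses occur at multiples of LCM(126, 462, 266).
126 = 2 × 3^2 × 7
462 = 2 × 3 × 7 × 11
266 = 2 × 7 × 19
LCM(126, 462, 266) = 2 × 3^2 × 7 × 11 × 19 = 26334.
Smallest multiple of 26334 that is ≥ 231472: ⌈231472/26334⌉ × 26334 = 9 × 26334 = 237006.

237006 seconds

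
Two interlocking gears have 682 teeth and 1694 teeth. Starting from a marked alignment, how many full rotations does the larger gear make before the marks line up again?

All finish a whole number of cycles simultaneously at t = LCM of the periods.
682 = 2 × 11 × 31
1694 = 2 × 7 × 11^2
LCM(682, 1694) = 2 × 7 × 11^2 × 31 = 52514.
Rotations for period 1694: 52514 / 1694 = 31.

31 rotations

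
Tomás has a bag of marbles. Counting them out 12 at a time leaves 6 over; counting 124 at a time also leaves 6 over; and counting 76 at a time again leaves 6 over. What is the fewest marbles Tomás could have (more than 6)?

7074

N − 6 must be a common multiple of 12, 124, and 76.
12 = 2^2 × 3
124 = 2^2 × 31
76 = 2^2 × 19
LCM(12, 124, 76) = 2^2 × 3 × 19 × 31 = 7068.
Smallest N > 6 is LCM + 6 = 7068 + 6 = 7074.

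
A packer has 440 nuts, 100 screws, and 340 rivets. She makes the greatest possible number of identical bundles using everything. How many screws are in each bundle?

Number of bundles = gcd(440, 100, 340).
440 = 2^3 × 5 × 11
100 = 2^2 × 5^2
340 = 2^2 × 5 × 17
gcd(440, 100, 340) = 2^2 × 5 = 20.
screws per bundle = 100 / 20 = 5.

5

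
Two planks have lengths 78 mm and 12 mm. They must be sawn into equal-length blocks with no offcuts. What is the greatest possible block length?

6 mm

By the Euclidean algorithm:
78 = 6 × 12 + 6
12 = 2 × 6 + 0
gcd(78, 12) = 6.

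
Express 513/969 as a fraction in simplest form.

9/17

513 = 3^3 × 19
969 = 3 × 17 × 19
gcd(513, 969) = 3 × 19 = 57.
Divide numerator and denominator by 57: 513/969 = 9/17.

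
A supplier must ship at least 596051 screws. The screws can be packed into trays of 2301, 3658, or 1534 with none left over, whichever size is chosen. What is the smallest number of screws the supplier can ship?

The number of screws must be a common multiple of 2301, 3658, and 1534, so a multiple of their LCM.
2301 = 3 × 13 × 59
3658 = 2 × 31 × 59
1534 = 2 × 13 × 59
LCM(2301, 3658, 1534) = 2 × 3 × 13 × 31 × 59 = 142662.
Smallest multiple of 142662 that is ≥ 596051: ⌈596051/142662⌉ × 142662 = 5 × 142662 = 713310.

713310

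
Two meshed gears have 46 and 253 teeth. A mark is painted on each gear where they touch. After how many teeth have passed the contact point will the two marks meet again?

We need the least common multiple of the intervals.
46 = 2 × 23
253 = 11 × 23
LCM(46, 253) = 2 × 11 × 23 = 506.

506 teeth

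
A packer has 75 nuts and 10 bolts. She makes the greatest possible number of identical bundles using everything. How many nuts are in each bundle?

15

Number of bundles = gcd(75, 10).
75 = 3 × 5^2
10 = 2 × 5
gcd(75, 10) = 5.
nuts per bundle = 75 / 5 = 15.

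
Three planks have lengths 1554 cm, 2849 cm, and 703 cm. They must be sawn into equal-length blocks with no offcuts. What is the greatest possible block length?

This is the greatest common divisor of 1554, 2849, and 703.
1554 = 2 × 3 × 7 × 37
2849 = 7 × 11 × 37
703 = 19 × 37
gcd(1554, 2849, 703) = 37.

37 cm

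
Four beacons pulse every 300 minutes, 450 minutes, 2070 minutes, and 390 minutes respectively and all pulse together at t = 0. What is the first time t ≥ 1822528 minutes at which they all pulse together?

Joint pulses occur at multiples of LCM(300, 450, 2070, 390).
300 = 2^2 × 3 × 5^2
450 = 2 × 3^2 × 5^2
2070 = 2 × 3^2 × 5 × 23
390 = 2 × 3 × 5 × 13
LCM(300, 450, 2070, 390) = 2^2 × 3^2 × 5^2 × 13 × 23 = 269100.
Smallest multiple of 269100 that is ≥ 1822528: ⌈1822528/269100⌉ × 269100 = 7 × 269100 = 1883700.

1883700 minutes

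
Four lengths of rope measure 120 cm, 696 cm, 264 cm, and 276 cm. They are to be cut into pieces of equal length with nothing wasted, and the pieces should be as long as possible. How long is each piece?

12 cm

The greatest length dividing all of 120, 696, 264, and 276 is their gcd.
120 = 2^3 × 3 × 5
696 = 2^3 × 3 × 29
264 = 2^3 × 3 × 11
276 = 2^2 × 3 × 23
gcd(120, 696, 264, 276) = 2^2 × 3 = 12.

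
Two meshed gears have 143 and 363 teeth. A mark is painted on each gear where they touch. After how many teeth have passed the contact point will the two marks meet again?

The first simultaneous occurrence is after LCM of the individual periods.
143 = 11 × 13
363 = 3 × 11^2
LCM(143, 363) = 3 × 11^2 × 13 = 4719.

4719 teeth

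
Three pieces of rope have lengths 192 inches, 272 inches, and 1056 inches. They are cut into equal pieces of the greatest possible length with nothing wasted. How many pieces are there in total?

Piece length = gcd(192, 272, 1056).
192 = 2^6 × 3
272 = 2^4 × 17
1056 = 2^5 × 3 × 11
gcd(192, 272, 1056) = 2^4 = 16.
Total pieces = 192/16 + 272/16 + 1056/16 = 12 + 17 + 66 = 95.

95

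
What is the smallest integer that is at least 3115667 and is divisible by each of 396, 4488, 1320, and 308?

3298680

The integer must be a common multiple of 396, 4488, 1320, and 308, so a multiple of their LCM.
396 = 2^2 × 3^2 × 11
4488 = 2^3 × 3 × 11 × 17
1320 = 2^3 × 3 × 5 × 11
308 = 2^2 × 7 × 11
LCM(396, 4488, 1320, 308) = 2^3 × 3^2 × 5 × 7 × 11 × 17 = 471240.
Smallest multiple of 471240 that is ≥ 3115667: ⌈3115667/471240⌉ × 471240 = 7 × 471240 = 3298680.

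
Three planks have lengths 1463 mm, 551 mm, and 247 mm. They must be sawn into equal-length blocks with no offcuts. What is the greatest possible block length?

19 mm

The block length must divide every plank, so the greatest is gcd(1463, 551, 247).
1463 = 7 × 11 × 19
551 = 19 × 29
247 = 13 × 19
gcd(1463, 551, 247) = 19.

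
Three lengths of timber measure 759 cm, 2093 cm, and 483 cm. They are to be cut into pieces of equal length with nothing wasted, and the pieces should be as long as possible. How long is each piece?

23 cm

Each piece length must divide every original length, so the longest possible is gcd(759, 2093, 483).
759 = 3 × 11 × 23
2093 = 7 × 13 × 23
483 = 3 × 7 × 23
gcd(759, 2093, 483) = 23.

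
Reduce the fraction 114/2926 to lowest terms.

114 = 2 × 3 × 19
2926 = 2 × 7 × 11 × 19
gcd(114, 2926) = 2 × 19 = 38.
Divide numerator and denominator by 38: 114/2926 = 3/77.

3/77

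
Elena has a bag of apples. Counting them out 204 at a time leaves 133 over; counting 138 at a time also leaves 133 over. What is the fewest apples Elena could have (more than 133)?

4825

N − 133 must be a common multiple of 204 and 138.
204 = 2^2 × 3 × 17
138 = 2 × 3 × 23
LCM(204, 138) = 2^2 × 3 × 17 × 23 = 4692.
Smallest N > 133 is LCM + 133 = 4692 + 133 = 4825.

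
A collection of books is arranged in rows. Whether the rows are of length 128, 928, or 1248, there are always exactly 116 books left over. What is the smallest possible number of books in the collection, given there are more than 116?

144884

N − 116 must be a common multiple of 128, 928, and 1248.
128 = 2^7
928 = 2^5 × 29
1248 = 2^5 × 3 × 13
LCM(128, 928, 1248) = 2^7 × 3 × 13 × 29 = 144768.
Smallest N > 116 is LCM + 116 = 144768 + 116 = 144884.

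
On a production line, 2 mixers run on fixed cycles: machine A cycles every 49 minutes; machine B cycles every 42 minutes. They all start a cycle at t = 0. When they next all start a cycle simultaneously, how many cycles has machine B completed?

All finish a whole number of cycles simultaneously at t = LCM of the periods.
49 = 7^2
42 = 2 × 3 × 7
LCM(49, 42) = 2 × 3 × 7^2 = 294.
Cycles for period 42: 294 / 42 = 7.

7 cycles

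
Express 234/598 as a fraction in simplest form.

234 = 2 × 3^2 × 13
598 = 2 × 13 × 23
gcd(234, 598) = 2 × 13 = 26.
Divide numerator and denominator by 26: 234/598 = 9/23.

9/23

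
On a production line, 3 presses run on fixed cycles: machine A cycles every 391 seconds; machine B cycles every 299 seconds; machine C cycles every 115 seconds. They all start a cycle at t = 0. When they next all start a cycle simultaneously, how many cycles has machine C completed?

All finish a whole number of cycles simultaneously at t = LCM of the periods.
391 = 17 × 23
299 = 13 × 23
115 = 5 × 23
LCM(391, 299, 115) = 5 × 13 × 17 × 23 = 25415.
Cycles for period 115: 25415 / 115 = 221.

221 cycles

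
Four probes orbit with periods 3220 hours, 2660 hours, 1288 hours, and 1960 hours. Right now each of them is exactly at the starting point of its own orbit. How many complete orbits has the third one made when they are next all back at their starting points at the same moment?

The first common completion time is the LCM of the periods.
3220 = 2^2 × 5 × 7 × 23
2660 = 2^2 × 5 × 7 × 19
1288 = 2^3 × 7 × 23
1960 = 2^3 × 5 × 7^2
LCM(3220, 2660, 1288, 1960) = 2^3 × 5 × 7^2 × 19 × 23 = 856520.
Orbits for period 1288: 856520 / 1288 = 665.

665 orbits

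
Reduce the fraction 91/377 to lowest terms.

7/29

91 = 7 × 13
377 = 13 × 29
gcd(91, 377) = 13.
Divide numerator and denominator by 13: 91/377 = 7/29.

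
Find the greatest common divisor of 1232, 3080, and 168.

56

1232 = 2^4 × 7 × 11
3080 = 2^3 × 5 × 7 × 11
168 = 2^3 × 3 × 7
gcd(1232, 3080, 168) = 2^3 × 7 = 56.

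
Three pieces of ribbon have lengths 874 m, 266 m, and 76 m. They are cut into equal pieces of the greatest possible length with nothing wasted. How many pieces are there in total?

Piece length = gcd(874, 266, 76).
874 = 2 × 19 × 23
266 = 2 × 7 × 19
76 = 2^2 × 19
gcd(874, 266, 76) = 2 × 19 = 38.
Total pieces = 874/38 + 266/38 + 76/38 = 23 + 7 + 2 = 32.

32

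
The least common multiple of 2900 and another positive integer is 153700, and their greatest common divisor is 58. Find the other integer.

gcd × lcm = product of the two integers, so the other integer is (58 × 153700) / 2900 = 3074.

3074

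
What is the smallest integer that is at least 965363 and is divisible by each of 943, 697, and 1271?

993922

The integer must be a common multiple of 943, 697, and 1271, so a multiple of their LCM.
943 = 23 × 41
697 = 17 × 41
1271 = 31 × 41
LCM(943, 697, 1271) = 17 × 23 × 31 × 41 = 496961.
Smallest multiple of 496961 that is ≥ 965363: ⌈965363/496961⌉ × 496961 = 2 × 496961 = 993922.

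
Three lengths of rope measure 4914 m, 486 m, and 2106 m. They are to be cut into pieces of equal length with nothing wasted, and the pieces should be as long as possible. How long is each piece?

54 m

Each piece length must divide every original length, so the longest possible is gcd(4914, 486, 2106).
4914 = 2 × 3^3 × 7 × 13
486 = 2 × 3^5
2106 = 2 × 3^4 × 13
gcd(4914, 486, 2106) = 2 × 3^3 = 54.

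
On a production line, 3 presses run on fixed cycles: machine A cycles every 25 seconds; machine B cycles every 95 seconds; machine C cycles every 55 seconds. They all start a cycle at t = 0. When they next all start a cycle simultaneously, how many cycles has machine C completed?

95 cycles

They are all back at their starting positions together after one LCM of the periods.
25 = 5^2
95 = 5 × 19
55 = 5 × 11
LCM(25, 95, 55) = 5^2 × 11 × 19 = 5225.
Cycles for period 55: 5225 / 55 = 95.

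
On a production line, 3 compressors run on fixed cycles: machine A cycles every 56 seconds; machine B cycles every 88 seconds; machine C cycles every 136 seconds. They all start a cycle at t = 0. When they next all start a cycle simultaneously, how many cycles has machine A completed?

187 cycles

The first common completion time is the LCM of the periods.
56 = 2^3 × 7
88 = 2^3 × 11
136 = 2^3 × 17
LCM(56, 88, 136) = 2^3 × 7 × 11 × 17 = 10472.
Cycles for period 56: 10472 / 56 = 187.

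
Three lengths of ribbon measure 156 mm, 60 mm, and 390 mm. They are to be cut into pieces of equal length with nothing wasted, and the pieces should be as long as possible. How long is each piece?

6 mm

The greatest length dividing all of 156, 60, and 390 is their gcd.
156 = 2^2 × 3 × 13
60 = 2^2 × 3 × 5
390 = 2 × 3 × 5 × 13
gcd(156, 60, 390) = 2 × 3 = 6.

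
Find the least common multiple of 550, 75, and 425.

28050

550 = 2 × 5^2 × 11
75 = 3 × 5^2
425 = 5^2 × 17
LCM(550, 75, 425) = 2 × 3 × 5^2 × 11 × 17 = 28050.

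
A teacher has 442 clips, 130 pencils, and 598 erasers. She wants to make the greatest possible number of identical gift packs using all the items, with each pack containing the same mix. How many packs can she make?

The pack count must divide each quantity, so the greatest is gcd(442, 130, 598).
442 = 2 × 13 × 17
130 = 2 × 5 × 13
598 = 2 × 13 × 23
gcd(442, 130, 598) = 2 × 13 = 26.

26 packs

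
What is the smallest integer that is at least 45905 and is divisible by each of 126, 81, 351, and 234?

58968

The integer must be a common multiple of 126, 81, 351, and 234, so a multiple of their LCM.
126 = 2 × 3^2 × 7
81 = 3^4
351 = 3^3 × 13
234 = 2 × 3^2 × 13
LCM(126, 81, 351, 234) = 2 × 3^4 × 7 × 13 = 14742.
Smallest multiple of 14742 that is ≥ 45905: ⌈45905/14742⌉ × 14742 = 4 × 14742 = 58968.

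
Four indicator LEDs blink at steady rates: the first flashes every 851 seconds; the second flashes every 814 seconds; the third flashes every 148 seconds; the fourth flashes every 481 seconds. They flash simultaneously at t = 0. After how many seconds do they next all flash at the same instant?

486772 seconds

We need the least common multiple of the intervals.
851 = 23 × 37
814 = 2 × 11 × 37
148 = 2^2 × 37
481 = 13 × 37
LCM(851, 814, 148, 481) = 2^2 × 11 × 13 × 23 × 37 = 486772.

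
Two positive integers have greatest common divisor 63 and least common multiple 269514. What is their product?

16979382

For any two positive integers, gcd × lcm = product = 63 × 269514 = 16979382.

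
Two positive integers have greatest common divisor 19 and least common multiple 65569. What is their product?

For any two positive integers, gcd × lcm = product = 19 × 65569 = 1245811.

1245811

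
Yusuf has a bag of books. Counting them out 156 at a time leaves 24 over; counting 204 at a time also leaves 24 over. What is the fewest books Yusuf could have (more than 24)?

N − 24 must be a common multiple of 156 and 204.
156 = 2^2 × 3 × 13
204 = 2^2 × 3 × 17
LCM(156, 204) = 2^2 × 3 × 13 × 17 = 2652.
Smallest N > 24 is LCM + 24 = 2652 + 24 = 2676.

2676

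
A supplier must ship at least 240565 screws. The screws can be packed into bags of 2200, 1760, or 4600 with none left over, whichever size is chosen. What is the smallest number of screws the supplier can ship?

404800

The number of screws must be a common multiple of 2200, 1760, and 4600, so a multiple of their LCM.
2200 = 2^3 × 5^2 × 11
1760 = 2^5 × 5 × 11
4600 = 2^3 × 5^2 × 23
LCM(2200, 1760, 4600) = 2^5 × 5^2 × 11 × 23 = 202400.
Smallest multiple of 202400 that is ≥ 240565: ⌈240565/202400⌉ × 202400 = 2 × 202400 = 404800.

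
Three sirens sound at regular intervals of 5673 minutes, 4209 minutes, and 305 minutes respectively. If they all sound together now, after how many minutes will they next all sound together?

We need the least common multiple of the intervals.
5673 = 3 × 31 × 61
4209 = 3 × 23 × 61
305 = 5 × 61
LCM(5673, 4209, 305) = 3 × 5 × 23 × 31 × 61 = 652395.

652395 minutes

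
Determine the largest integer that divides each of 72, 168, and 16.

8

72 = 2^3 × 3^2
168 = 2^3 × 3 × 7
16 = 2^4
gcd(72, 168, 16) = 2^3 = 8.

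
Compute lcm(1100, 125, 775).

170500

1100 = 2^2 × 5^2 × 11
125 = 5^3
775 = 5^2 × 31
LCM(1100, 125, 775) = 2^2 × 5^3 × 11 × 31 = 170500.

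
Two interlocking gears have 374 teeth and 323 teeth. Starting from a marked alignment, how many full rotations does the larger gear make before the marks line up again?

19 rotations

All finish a whole number of cycles simultaneously at t = LCM of the periods.
374 = 2 × 11 × 17
323 = 17 × 19
LCM(374, 323) = 2 × 11 × 17 × 19 = 7106.
Rotations for period 374: 7106 / 374 = 19.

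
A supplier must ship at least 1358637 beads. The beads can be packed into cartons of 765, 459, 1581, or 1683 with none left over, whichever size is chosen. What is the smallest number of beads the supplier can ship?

The number of beads must be a common multiple of 765, 459, 1581, and 1683, so a multiple of their LCM.
765 = 3^2 × 5 × 17
459 = 3^3 × 17
1581 = 3 × 17 × 31
1683 = 3^2 × 11 × 17
LCM(765, 459, 1581, 1683) = 3^3 × 5 × 11 × 17 × 31 = 782595.
Smallest multiple of 782595 that is ≥ 1358637: ⌈1358637/782595⌉ × 782595 = 2 × 782595 = 1565190.

1565190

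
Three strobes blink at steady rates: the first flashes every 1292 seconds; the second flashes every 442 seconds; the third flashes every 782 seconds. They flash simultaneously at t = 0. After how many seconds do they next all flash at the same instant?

386308 seconds

They coincide at every common multiple of the periods; the first is the LCM.
1292 = 2^2 × 17 × 19
442 = 2 × 13 × 17
782 = 2 × 17 × 23
LCM(1292, 442, 782) = 2^2 × 13 × 17 × 19 × 23 = 386308.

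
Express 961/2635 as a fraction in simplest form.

961 = 31^2
2635 = 5 × 17 × 31
gcd(961, 2635) = 31.
Divide numerator and denominator by 31: 961/2635 = 31/85.

31/85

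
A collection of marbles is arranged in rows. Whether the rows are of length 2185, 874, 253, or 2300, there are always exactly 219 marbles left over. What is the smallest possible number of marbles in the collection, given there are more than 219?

N − 219 must be a common multiple of 2185, 874, 253, and 2300.
2185 = 5 × 19 × 23
874 = 2 × 19 × 23
253 = 11 × 23
2300 = 2^2 × 5^2 × 23
LCM(2185, 874, 253, 2300) = 2^2 × 5^2 × 11 × 19 × 23 = 480700.
Smallest N > 219 is LCM + 219 = 480700 + 219 = 480919.

480919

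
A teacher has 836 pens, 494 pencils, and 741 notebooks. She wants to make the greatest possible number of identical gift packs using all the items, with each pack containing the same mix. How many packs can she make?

19 packs

The pack count must divide each quantity, so the greatest is gcd(836, 494, 741).
836 = 2^2 × 11 × 19
494 = 2 × 13 × 19
741 = 3 × 13 × 19
gcd(836, 494, 741) = 19.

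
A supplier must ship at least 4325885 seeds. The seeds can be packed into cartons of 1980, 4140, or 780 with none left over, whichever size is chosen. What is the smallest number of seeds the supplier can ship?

The number of seeds must be a common multiple of 1980, 4140, and 780, so a multiple of their LCM.
1980 = 2^2 × 3^2 × 5 × 11
4140 = 2^2 × 3^2 × 5 × 23
780 = 2^2 × 3 × 5 × 13
LCM(1980, 4140, 780) = 2^2 × 3^2 × 5 × 11 × 13 × 23 = 592020.
Smallest multiple of 592020 that is ≥ 4325885: ⌈4325885/592020⌉ × 592020 = 8 × 592020 = 4736160.

4736160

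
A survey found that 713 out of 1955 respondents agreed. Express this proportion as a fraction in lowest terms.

713 = 23 × 31
1955 = 5 × 17 × 23
gcd(713, 1955) = 23.
Divide numerator and denominator by 23: 713/1955 = 31/85.

31/85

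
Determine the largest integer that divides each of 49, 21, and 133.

7

49 = 7^2
21 = 3 × 7
133 = 7 × 19
gcd(49, 21, 133) = 7.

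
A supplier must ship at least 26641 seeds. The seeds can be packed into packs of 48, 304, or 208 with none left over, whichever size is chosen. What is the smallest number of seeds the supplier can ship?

35568

The number of seeds must be a common multiple of 48, 304, and 208, so a multiple of their LCM.
48 = 2^4 × 3
304 = 2^4 × 19
208 = 2^4 × 13
LCM(48, 304, 208) = 2^4 × 3 × 13 × 19 = 11856.
Smallest multiple of 11856 that is ≥ 26641: ⌈26641/11856⌉ × 11856 = 3 × 11856 = 35568.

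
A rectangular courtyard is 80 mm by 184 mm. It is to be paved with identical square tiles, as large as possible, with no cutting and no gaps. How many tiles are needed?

230

Tile side = gcd(80, 184).
80 = 2^4 × 5
184 = 2^3 × 23
gcd(80, 184) = 2^3 = 8.
Tiles: (80/8) × (184/8) = 10 × 23 = 230.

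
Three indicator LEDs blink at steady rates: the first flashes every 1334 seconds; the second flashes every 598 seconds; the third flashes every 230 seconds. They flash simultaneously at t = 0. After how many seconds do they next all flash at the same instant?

The first simultaneous occurrence is after LCM of the individual periods.
1334 = 2 × 23 × 29
598 = 2 × 13 × 23
230 = 2 × 5 × 23
LCM(1334, 598, 230) = 2 × 5 × 13 × 23 × 29 = 86710.

86710 seconds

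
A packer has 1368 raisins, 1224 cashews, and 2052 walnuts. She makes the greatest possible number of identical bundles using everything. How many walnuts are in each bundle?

57

Number of bundles = gcd(1368, 1224, 2052).
1368 = 2^3 × 3^2 × 19
1224 = 2^3 × 3^2 × 17
2052 = 2^2 × 3^3 × 19
gcd(1368, 1224, 2052) = 2^2 × 3^2 = 36.
walnuts per bundle = 2052 / 36 = 57.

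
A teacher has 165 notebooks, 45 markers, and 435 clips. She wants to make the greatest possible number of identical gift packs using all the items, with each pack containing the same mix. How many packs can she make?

15 packs

The pack count must divide each quantity, so the greatest is gcd(165, 45, 435).
165 = 3 × 5 × 11
45 = 3^2 × 5
435 = 3 × 5 × 29
gcd(165, 45, 435) = 3 × 5 = 15.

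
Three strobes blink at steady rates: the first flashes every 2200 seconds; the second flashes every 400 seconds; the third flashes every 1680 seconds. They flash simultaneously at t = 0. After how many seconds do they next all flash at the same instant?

92400 seconds

They coincide at every common multiple of the periods; the first is the LCM.
2200 = 2^3 × 5^2 × 11
400 = 2^4 × 5^2
1680 = 2^4 × 3 × 5 × 7
LCM(2200, 400, 1680) = 2^4 × 3 × 5^2 × 7 × 11 = 92400.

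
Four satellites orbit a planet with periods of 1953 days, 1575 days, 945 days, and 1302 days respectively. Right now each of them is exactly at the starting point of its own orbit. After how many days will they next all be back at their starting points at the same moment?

292950 days

The first simultaneous occurrence is after LCM of the individual periods.
1953 = 3^2 × 7 × 31
1575 = 3^2 × 5^2 × 7
945 = 3^3 × 5 × 7
1302 = 2 × 3 × 7 × 31
LCM(1953, 1575, 945, 1302) = 2 × 3^3 × 5^2 × 7 × 31 = 292950.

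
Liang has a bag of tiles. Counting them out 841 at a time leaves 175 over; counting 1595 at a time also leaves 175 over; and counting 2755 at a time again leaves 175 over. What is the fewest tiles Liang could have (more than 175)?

879020

N − 175 must be a common multiple of 841, 1595, and 2755.
841 = 29^2
1595 = 5 × 11 × 29
2755 = 5 × 19 × 29
LCM(841, 1595, 2755) = 5 × 11 × 19 × 29^2 = 878845.
Smallest N > 175 is LCM + 175 = 878845 + 175 = 879020.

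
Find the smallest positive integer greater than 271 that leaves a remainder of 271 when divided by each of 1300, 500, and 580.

N − 271 must be a common multiple of 1300, 500, and 580.
1300 = 2^2 × 5^2 × 13
500 = 2^2 × 5^3
580 = 2^2 × 5 × 29
LCM(1300, 500, 580) = 2^2 × 5^3 × 13 × 29 = 188500.
Smallest N > 271 is LCM + 271 = 188500 + 271 = 188771.

188771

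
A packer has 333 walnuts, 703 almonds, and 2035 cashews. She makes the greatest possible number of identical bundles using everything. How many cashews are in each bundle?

Number of bundles = gcd(333, 703, 2035).
333 = 3^2 × 37
703 = 19 × 37
2035 = 5 × 11 × 37
gcd(333, 703, 2035) = 37.
cashews per bundle = 2035 / 37 = 55.

55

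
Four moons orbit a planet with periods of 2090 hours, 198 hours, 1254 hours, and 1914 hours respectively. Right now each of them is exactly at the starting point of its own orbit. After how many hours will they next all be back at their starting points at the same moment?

The first simultaneous occurrence is after LCM of the individual periods.
2090 = 2 × 5 × 11 × 19
198 = 2 × 3^2 × 11
1254 = 2 × 3 × 11 × 19
1914 = 2 × 3 × 11 × 29
LCM(2090, 198, 1254, 1914) = 2 × 3^2 × 5 × 11 × 19 × 29 = 545490.

545490 hours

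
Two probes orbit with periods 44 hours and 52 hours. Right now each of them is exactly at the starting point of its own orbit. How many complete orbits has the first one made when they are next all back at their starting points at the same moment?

13 orbits

All finish a whole number of cycles simultaneously at t = LCM of the periods.
44 = 2^2 × 11
52 = 2^2 × 13
LCM(44, 52) = 2^2 × 11 × 13 = 572.
Orbits for period 44: 572 / 44 = 13.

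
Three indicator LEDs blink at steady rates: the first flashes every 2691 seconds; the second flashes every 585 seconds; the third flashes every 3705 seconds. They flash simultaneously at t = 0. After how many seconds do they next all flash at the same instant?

The first simultaneous occurrence is after LCM of the individual periods.
2691 = 3^2 × 13 × 23
585 = 3^2 × 5 × 13
3705 = 3 × 5 × 13 × 19
LCM(2691, 585, 3705) = 3^2 × 5 × 13 × 19 × 23 = 255645.

255645 seconds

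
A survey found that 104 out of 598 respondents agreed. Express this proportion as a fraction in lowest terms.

104 = 2^3 × 13
598 = 2 × 13 × 23
gcd(104, 598) = 2 × 13 = 26.
Divide numerator and denominator by 26: 104/598 = 4/23.

4/23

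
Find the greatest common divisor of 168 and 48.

24

168 = 2^3 × 3 × 7
48 = 2^4 × 3
gcd(168, 48) = 2^3 × 3 = 24.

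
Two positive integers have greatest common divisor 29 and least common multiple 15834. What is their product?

For any two positive integers, gcd × lcm = product = 29 × 15834 = 459186.

459186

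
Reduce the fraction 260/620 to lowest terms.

260 = 2^2 × 5 × 13
620 = 2^2 × 5 × 31
gcd(260, 620) = 2^2 × 5 = 20.
Divide numerator and denominator by 20: 260/620 = 13/31.

13/31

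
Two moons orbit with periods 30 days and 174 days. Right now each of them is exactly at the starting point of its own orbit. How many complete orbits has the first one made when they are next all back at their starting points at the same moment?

The first common completion time is the LCM of the periods.
30 = 2 × 3 × 5
174 = 2 × 3 × 29
LCM(30, 174) = 2 × 3 × 5 × 29 = 870.
Orbits for period 30: 870 / 30 = 29.

29 orbits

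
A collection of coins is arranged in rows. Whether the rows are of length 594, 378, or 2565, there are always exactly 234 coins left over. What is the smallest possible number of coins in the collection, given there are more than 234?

395244

N − 234 must be a common multiple of 594, 378, and 2565.
594 = 2 × 3^3 × 11
378 = 2 × 3^3 × 7
2565 = 3^3 × 5 × 19
LCM(594, 378, 2565) = 2 × 3^3 × 5 × 7 × 11 × 19 = 395010.
Smallest N > 234 is LCM + 234 = 395010 + 234 = 395244.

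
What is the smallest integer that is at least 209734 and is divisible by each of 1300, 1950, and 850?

265200

The integer must be a common multiple of 1300, 1950, and 850, so a multiple of their LCM.
1300 = 2^2 × 5^2 × 13
1950 = 2 × 3 × 5^2 × 13
850 = 2 × 5^2 × 17
LCM(1300, 1950, 850) = 2^2 × 3 × 5^2 × 13 × 17 = 66300.
Smallest multiple of 66300 that is ≥ 209734: ⌈209734/66300⌉ × 66300 = 4 × 66300 = 265200.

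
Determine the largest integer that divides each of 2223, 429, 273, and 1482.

2223 = 3^2 × 13 × 19
429 = 3 × 11 × 13
273 = 3 × 7 × 13
1482 = 2 × 3 × 13 × 19
gcd(2223, 429, 273, 1482) = 3 × 13 = 39.

39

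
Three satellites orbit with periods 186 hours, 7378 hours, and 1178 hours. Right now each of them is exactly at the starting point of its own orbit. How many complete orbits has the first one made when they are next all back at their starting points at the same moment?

The first common completion time is the LCM of the periods.
186 = 2 × 3 × 31
7378 = 2 × 7 × 17 × 31
1178 = 2 × 19 × 31
LCM(186, 7378, 1178) = 2 × 3 × 7 × 17 × 19 × 31 = 420546.
Orbits for period 186: 420546 / 186 = 2261.

2261 orbits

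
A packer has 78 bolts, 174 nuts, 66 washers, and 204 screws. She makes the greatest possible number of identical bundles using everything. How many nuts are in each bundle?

Number of bundles = gcd(78, 174, 66, 204).
78 = 2 × 3 × 13
174 = 2 × 3 × 29
66 = 2 × 3 × 11
204 = 2^2 × 3 × 17
gcd(78, 174, 66, 204) = 2 × 3 = 6.
nuts per bundle = 174 / 6 = 29.

29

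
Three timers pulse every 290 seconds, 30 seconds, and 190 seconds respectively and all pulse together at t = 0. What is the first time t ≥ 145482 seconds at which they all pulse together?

148770 seconds

Joint pulses occur at multiples of LCM(290, 30, 190).
290 = 2 × 5 × 29
30 = 2 × 3 × 5
190 = 2 × 5 × 19
LCM(290, 30, 190) = 2 × 3 × 5 × 19 × 29 = 16530.
Smallest multiple of 16530 that is ≥ 145482: ⌈145482/16530⌉ × 16530 = 9 × 16530 = 148770.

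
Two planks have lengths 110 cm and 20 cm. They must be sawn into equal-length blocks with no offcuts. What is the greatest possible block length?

This is the greatest common divisor of 110 and 20.
110 = 2 × 5 × 11
20 = 2^2 × 5
gcd(110, 20) = 2 × 5 = 10.

10 cm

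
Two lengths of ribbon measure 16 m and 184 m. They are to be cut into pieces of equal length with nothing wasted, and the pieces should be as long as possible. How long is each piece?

Each piece length must divide every original length, so the longest possible is gcd(16, 184).
16 = 2^4
184 = 2^3 × 23
gcd(16, 184) = 2^3 = 8.

8 m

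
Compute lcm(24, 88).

24 = 2^3 × 3
88 = 2^3 × 11
LCM(24, 88) = 2^3 × 3 × 11 = 264.

264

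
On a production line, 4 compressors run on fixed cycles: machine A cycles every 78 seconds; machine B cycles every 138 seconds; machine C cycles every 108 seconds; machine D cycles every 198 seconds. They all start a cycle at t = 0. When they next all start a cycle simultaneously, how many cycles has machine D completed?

1794 cycles

All finish a whole number of cycles simultaneously at t = LCM of the periods.
78 = 2 × 3 × 13
138 = 2 × 3 × 23
108 = 2^2 × 3^3
198 = 2 × 3^2 × 11
LCM(78, 138, 108, 198) = 2^2 × 3^3 × 11 × 13 × 23 = 355212.
Cycles for period 198: 355212 / 198 = 1794.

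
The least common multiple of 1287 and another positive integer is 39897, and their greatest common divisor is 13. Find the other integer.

403

gcd × lcm = product of the two integers, so the other integer is (13 × 39897) / 1287 = 403.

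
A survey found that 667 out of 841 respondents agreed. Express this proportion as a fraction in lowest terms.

23/29

667 = 23 × 29
841 = 29^2
gcd(667, 841) = 29.
Divide numerator and denominator by 29: 667/841 = 23/29.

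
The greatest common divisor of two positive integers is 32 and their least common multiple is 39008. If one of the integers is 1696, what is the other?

736

For two integers, gcd × lcm = product, so the other is (32 × 39008) / 1696 = 1248256 / 1696 = 736.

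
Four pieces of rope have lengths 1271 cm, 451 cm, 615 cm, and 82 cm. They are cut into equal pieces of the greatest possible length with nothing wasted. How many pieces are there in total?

Piece length = gcd(1271, 451, 615, 82).
1271 = 31 × 41
451 = 11 × 41
615 = 3 × 5 × 41
82 = 2 × 41
gcd(1271, 451, 615, 82) = 41.
Total pieces = 1271/41 + 451/41 + 615/41 + 82/41 = 31 + 11 + 15 + 2 = 59.

59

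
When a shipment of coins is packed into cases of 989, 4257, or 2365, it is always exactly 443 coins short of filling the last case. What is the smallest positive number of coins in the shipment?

Being 443 short of a full case of size k means N ≡ −443 (mod k), i.e. N + 443 is a multiple of each size.
989 = 23 × 43
4257 = 3^2 × 11 × 43
2365 = 5 × 11 × 43
LCM(989, 4257, 2365) = 3^2 × 5 × 11 × 23 × 43 = 489555.
Smallest positive N is 489555 − 443 = 489112.

489112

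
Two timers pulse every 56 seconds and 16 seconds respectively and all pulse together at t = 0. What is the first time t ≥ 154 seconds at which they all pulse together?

Joint pulses occur at multiples of LCM(56, 16).
56 = 2^3 × 7
16 = 2^4
LCM(56, 16) = 2^4 × 7 = 112.
Smallest multiple of 112 that is ≥ 154: ⌈154/112⌉ × 112 = 2 × 112 = 224.

224 seconds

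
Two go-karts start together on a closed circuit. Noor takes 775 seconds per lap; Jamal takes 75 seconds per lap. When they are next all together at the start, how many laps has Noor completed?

3 laps

The first common completion time is the LCM of the periods.
775 = 5^2 × 31
75 = 3 × 5^2
LCM(775, 75) = 3 × 5^2 × 31 = 2325.
Laps for period 775: 2325 / 775 = 3.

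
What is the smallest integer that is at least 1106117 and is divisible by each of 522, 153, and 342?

1180242

The integer must be a common multiple of 522, 153, and 342, so a multiple of their LCM.
522 = 2 × 3^2 × 29
153 = 3^2 × 17
342 = 2 × 3^2 × 19
LCM(522, 153, 342) = 2 × 3^2 × 17 × 19 × 29 = 168606.
Smallest multiple of 168606 that is ≥ 1106117: ⌈1106117/168606⌉ × 168606 = 7 × 168606 = 1180242.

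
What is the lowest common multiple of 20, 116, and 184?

26680

20 = 2^2 × 5
116 = 2^2 × 29
184 = 2^3 × 23
LCM(20, 116, 184) = 2^3 × 5 × 23 × 29 = 26680.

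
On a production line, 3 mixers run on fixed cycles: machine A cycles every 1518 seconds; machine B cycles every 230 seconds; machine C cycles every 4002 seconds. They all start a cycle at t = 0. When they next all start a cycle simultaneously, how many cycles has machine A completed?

They are all back at their starting positions together after one LCM of the periods.
1518 = 2 × 3 × 11 × 23
230 = 2 × 5 × 23
4002 = 2 × 3 × 23 × 29
LCM(1518, 230, 4002) = 2 × 3 × 5 × 11 × 23 × 29 = 220110.
Cycles for period 1518: 220110 / 1518 = 145.

145 cycles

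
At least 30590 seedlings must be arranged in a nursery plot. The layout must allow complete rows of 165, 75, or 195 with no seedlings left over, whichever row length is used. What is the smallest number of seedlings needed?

The number of seedlings must be a common multiple of 165, 75, and 195, so a multiple of their LCM.
165 = 3 × 5 × 11
75 = 3 × 5^2
195 = 3 × 5 × 13
LCM(165, 75, 195) = 3 × 5^2 × 11 × 13 = 10725.
Smallest multiple of 10725 that is ≥ 30590: ⌈30590/10725⌉ × 10725 = 3 × 10725 = 32175.

32175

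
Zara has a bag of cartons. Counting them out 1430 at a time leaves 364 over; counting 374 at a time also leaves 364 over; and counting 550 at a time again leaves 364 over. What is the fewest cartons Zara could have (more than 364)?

N − 364 must be a common multiple of 1430, 374, and 550.
1430 = 2 × 5 × 11 × 13
374 = 2 × 11 × 17
550 = 2 × 5^2 × 11
LCM(1430, 374, 550) = 2 × 5^2 × 11 × 13 × 17 = 121550.
Smallest N > 364 is LCM + 364 = 121550 + 364 = 121914.

121914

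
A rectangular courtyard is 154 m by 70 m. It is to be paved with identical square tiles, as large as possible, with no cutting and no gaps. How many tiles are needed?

55

Tile side = gcd(154, 70).
154 = 2 × 7 × 11
70 = 2 × 5 × 7
gcd(154, 70) = 2 × 7 = 14.
Tiles: (154/14) × (70/14) = 11 × 5 = 55.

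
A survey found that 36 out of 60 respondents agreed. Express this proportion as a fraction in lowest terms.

36 = 2^2 × 3^2
60 = 2^2 × 3 × 5
gcd(36, 60) = 2^2 × 3 = 12.
Divide numerator and denominator by 12: 36/60 = 3/5.

3/5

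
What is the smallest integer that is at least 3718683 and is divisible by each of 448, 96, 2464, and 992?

4124736

The integer must be a common multiple of 448, 96, 2464, and 992, so a multiple of their LCM.
448 = 2^6 × 7
96 = 2^5 × 3
2464 = 2^5 × 7 × 11
992 = 2^5 × 31
LCM(448, 96, 2464, 992) = 2^6 × 3 × 7 × 11 × 31 = 458304.
Smallest multiple of 458304 that is ≥ 3718683: ⌈3718683/458304⌉ × 458304 = 9 × 458304 = 4124736.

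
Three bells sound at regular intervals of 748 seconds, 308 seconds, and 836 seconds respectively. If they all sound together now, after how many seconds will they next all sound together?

We need the least common multiple of the intervals.
748 = 2^2 × 11 × 17
308 = 2^2 × 7 × 11
836 = 2^2 × 11 × 19
LCM(748, 308, 836) = 2^2 × 7 × 11 × 17 × 19 = 99484.

99484 seconds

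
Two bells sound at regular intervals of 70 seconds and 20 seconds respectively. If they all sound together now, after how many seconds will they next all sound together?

140 seconds

They coincide at every common multiple of the periods; the first is the LCM.
70 = 2 × 5 × 7
20 = 2^2 × 5
LCM(70, 20) = 2^2 × 5 × 7 = 140.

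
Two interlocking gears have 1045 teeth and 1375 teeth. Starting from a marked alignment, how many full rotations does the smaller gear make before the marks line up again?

25 rotations

The first common completion time is the LCM of the periods.
1045 = 5 × 11 × 19
1375 = 5^3 × 11
LCM(1045, 1375) = 5^3 × 11 × 19 = 26125.
Rotations for period 1045: 26125 / 1045 = 25.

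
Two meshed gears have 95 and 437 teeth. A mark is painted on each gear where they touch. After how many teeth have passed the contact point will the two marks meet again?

The first simultaneous occurrence is after LCM of the individual periods.
95 = 5 × 19
437 = 19 × 23
LCM(95, 437) = 5 × 19 × 23 = 2185.

2185 teeth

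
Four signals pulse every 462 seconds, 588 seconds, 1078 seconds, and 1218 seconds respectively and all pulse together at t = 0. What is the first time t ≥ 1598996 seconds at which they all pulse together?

1688148 seconds

Joint pulses occur at multiples of LCM(462, 588, 1078, 1218).
462 = 2 × 3 × 7 × 11
588 = 2^2 × 3 × 7^2
1078 = 2 × 7^2 × 11
1218 = 2 × 3 × 7 × 29
LCM(462, 588, 1078, 1218) = 2^2 × 3 × 7^2 × 11 × 29 = 187572.
Smallest multiple of 187572 that is ≥ 1598996: ⌈1598996/187572⌉ × 187572 = 9 × 187572 = 1688148.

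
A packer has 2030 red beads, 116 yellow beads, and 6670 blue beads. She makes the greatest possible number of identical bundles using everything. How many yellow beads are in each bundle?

Number of bundles = gcd(2030, 116, 6670).
2030 = 2 × 5 × 7 × 29
116 = 2^2 × 29
6670 = 2 × 5 × 23 × 29
gcd(2030, 116, 6670) = 2 × 29 = 58.
yellow beads per bundle = 116 / 58 = 2.

2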